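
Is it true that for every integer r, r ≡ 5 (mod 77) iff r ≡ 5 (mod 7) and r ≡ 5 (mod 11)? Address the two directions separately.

(→) Suppose r ≡ 5 (mod 77); write r = 77j + 5. Since 7 ∣ 77, reducing mod 7 gives r ≡ 5 (mod 7); since 11 ∣ 77, reducing mod 11 gives r ≡ 5 (mod 11).

(←) Conversely, if r ≡ 5 (mod 7) and r ≡ 5 (mod 11), then by the Chinese remainder theorem r ≡ 5 (mod 77). This is exactly r ≡ 5 (mod 77).

Both implications hold.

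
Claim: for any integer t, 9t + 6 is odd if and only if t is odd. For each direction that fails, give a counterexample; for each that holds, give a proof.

(→) Suppose 9t + 6 is odd. Since 9 is odd, 9t and t have the same parity, so 9t + 6 ≡ t + 6 (mod 2). As 6 is even, 9t + 6 is odd exactly when t is odd. Thus t is odd.

(←) Conversely, suppose t is odd; write t = 2j + 1. Then 9t + 6 = 9·(2j + 1) + 6 = 2·9j + 15, which is odd.

Both directions hold.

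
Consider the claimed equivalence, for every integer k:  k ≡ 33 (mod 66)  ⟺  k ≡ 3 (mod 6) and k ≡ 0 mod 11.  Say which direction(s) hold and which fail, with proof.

(→) Suppose k ≡ 33 (mod 66); write k = 66j + 33. Since 6 ∣ 66, reducing mod 6 gives k ≡ 33 ≡ 3 (mod 6); since 11 ∣ 66, reducing mod 11 gives k ≡ 33 ≡ 0 (mod 11).

(←) Conversely, if k ≡ 3 (mod 6) and k ≡ 0 (mod 11), then by the Chinese remainder theorem k ≡ 33 (mod 66). This is exactly k ≡ 33 (mod 66).

Both directions hold; the statement is true.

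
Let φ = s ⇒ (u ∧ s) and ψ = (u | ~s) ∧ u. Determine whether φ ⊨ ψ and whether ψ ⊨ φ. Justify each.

Only the converse holds.

[⇒] This fails. Under s = F, u = F, the left side is true but the right side is false.

[⇐] Assume the antecedent. If s is true, the antecedent forces (s = T, u = T), and s ⇒ (u ∧ s) holds there. If s is false, s ⇒ (u ∧ s) reduces to true regardless of the other variables. Either way s ⇒ (u ∧ s) holds.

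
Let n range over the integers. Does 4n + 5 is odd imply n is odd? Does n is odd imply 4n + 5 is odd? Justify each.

Forward direction. This fails: take n = 6. Then 4n + 5 = 29, which is odd, yet n = 6 is even, not odd.

Converse. Suppose n is odd. Since 4 is even, 4n is even for every n, so 4n + 5 has the same parity as 5, which is odd. Hence 4n + 5 is odd.

Not equivalent: only (⇐) holds.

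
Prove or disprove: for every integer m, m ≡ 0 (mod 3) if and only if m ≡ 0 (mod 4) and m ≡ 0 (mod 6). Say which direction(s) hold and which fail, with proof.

(⇒) fails; (⇐) holds.

Forward direction. This fails: m = 9 gives 9 ≡ 0 (mod 3) but 9 ≡ 1 (mod 4), so the conjunction on the right does not hold.

Converse. If m ≡ 0 (mod 4) and m ≡ 0 (mod 6), then by the Chinese remainder theorem m ≡ 0 (mod 12). Since 0 ≡ 0 (mod 3) and 3 ∣ 12, we get m ≡ 0 (mod 3).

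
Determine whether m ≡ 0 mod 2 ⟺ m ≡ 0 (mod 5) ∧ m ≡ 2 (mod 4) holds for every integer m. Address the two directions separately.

Only the converse holds.

[⇐] If m ≡ 0 (mod 5) and m ≡ 2 (mod 4), then by the Chinese remainder theorem m ≡ 10 (mod 20). Since 10 ≡ 0 (mod 2) and 2 ∣ 20, we get m ≡ 0 (mod 2).

[⇒] This fails: m = 0 gives 0 ≡ 0 (mod 2) but 0 ≡ 0 (mod 4), so the conjunction on the right does not hold.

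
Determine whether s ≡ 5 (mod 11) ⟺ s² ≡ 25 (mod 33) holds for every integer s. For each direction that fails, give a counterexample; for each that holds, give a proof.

(→) This fails: take s = 27. Then 27 ≡ 5 (mod 11), but 27² = 729 ≡ 3 (mod 33), not 25.

(←) This fails: take s = 17. Then 17² = 289 ≡ 25 (mod 33), yet 17 ≡ 6 (mod 11), not 5.

(⇒) fails and (⇐) fails.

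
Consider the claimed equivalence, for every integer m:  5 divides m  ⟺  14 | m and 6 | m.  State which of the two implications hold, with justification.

Neither implication holds.

(⟹) This fails: take m = 5. Certainly 5 ∣ 5, but 14 ∤ 5.

(⟸) This fails: take m = 42. Both 14 ∣ 42 and 6 ∣ 42, yet 42 is not a multiple of 5 (since 42 = 8·5 + 2), so 5 ∤ 42.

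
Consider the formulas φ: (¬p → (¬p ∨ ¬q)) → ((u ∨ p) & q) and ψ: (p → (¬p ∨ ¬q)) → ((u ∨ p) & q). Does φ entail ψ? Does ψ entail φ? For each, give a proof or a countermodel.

(⟹) Assume the antecedent. If p is true, the antecedent forces (p = T, q = T, u = F) or (p = T, q = T, u = T), and the consequent holds there. If p is false, the antecedent forces (p = F, q = T, u = T), and the consequent holds there. Either way the consequent holds.

(⟸) Assume the antecedent. If p is true, the antecedent forces (p = T, q = T, u = F) or (p = T, q = T, u = T), and the consequent holds there. If p is false, the antecedent forces (p = F, q = T, u = T), and the consequent holds there. Either way the consequent holds.

Both directions hold; the statement is true.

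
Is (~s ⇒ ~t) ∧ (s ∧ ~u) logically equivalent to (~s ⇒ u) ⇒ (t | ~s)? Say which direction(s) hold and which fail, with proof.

(⇒) This fails. Under s = T, u = F, t = F, the left side is true but the right side is false.

(⇐) This fails. Under s = F, u = F, t = F, the left side is false but the right side is true.

Neither implication holds.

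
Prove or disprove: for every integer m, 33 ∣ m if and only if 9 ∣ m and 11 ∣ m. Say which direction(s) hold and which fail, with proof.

[⇒] This fails: take m = 33. Certainly 33 ∣ 33, but 9 ∤ 33.

[⇐] Suppose 9 ∣ m and 11 ∣ m. Any common multiple of 9 and 11 is a multiple of their lcm; here gcd(9, 11) = 1, so lcm(9, 11) = 9·11 = 99, so 99 ∣ m. Since 33 ∣ 99, it follows that 33 ∣ m.

Not equivalent: only (⇐) holds.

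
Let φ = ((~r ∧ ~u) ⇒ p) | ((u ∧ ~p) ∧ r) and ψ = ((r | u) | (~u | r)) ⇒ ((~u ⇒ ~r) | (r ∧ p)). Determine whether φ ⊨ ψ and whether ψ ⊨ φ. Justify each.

Neither implication holds.

(→) This fails. Under r = T, p = F, u = F, the left side is true but the right side is false.

(←) This fails. Under r = F, p = F, u = F, the left side is false but the right side is true.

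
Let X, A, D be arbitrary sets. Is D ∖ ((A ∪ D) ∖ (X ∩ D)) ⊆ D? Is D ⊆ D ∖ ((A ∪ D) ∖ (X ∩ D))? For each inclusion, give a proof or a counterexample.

Forward inclusion. Let x ∈ D ∖ ((A ∪ D) ∖ (X ∩ D)). Then either x ∈ X ∩ D and x ∉ A; or x ∈ X ∩ A ∩ D. In each case x ∈ D, so D ∖ ((A ∪ D) ∖ (X ∩ D)) ⊆ D.

Reverse inclusion. This inclusion fails. Take X = ∅, A = ∅, D = {1}; then 1 ∈ D but 1 ∉ D ∖ ((A ∪ D) ∖ (X ∩ D)).

(⊆) holds; (⊇) fails.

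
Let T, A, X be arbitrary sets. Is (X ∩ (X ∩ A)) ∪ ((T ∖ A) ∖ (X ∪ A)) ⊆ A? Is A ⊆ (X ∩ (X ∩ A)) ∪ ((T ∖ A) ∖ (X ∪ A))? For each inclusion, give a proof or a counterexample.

Forward inclusion. This inclusion fails. Take T = {1}, A = ∅, X = ∅; then 1 ∈ (X ∩ (X ∩ A)) ∪ ((T ∖ A) ∖ (X ∪ A)) but 1 ∉ A.

Reverse inclusion. This inclusion fails. Take T = ∅, A = {1}, X = ∅; then 1 ∈ A but 1 ∉ (X ∩ (X ∩ A)) ∪ ((T ∖ A) ∖ (X ∪ A)).

Both inclusions fail.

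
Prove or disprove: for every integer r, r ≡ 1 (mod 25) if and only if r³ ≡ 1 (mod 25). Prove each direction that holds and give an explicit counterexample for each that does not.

Both implications hold.

Converse. Suppose r³ ≡ 1 (mod 25). The only residue r in {0, …, 24} with r³ ≡ 1 (mod 25) is r = 1, so r ≡ 1 (mod 25).

Forward direction. Suppose r ≡ 1 (mod 25). Write r = 25j + 1. Then (25j + 1)³ = 15625j³ + 1875j² + 75j + 1 = 25(625j³ + 75j² + 3j) + 1, so r³ ≡ 1 (mod 25).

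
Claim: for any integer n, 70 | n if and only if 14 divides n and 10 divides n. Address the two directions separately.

Both directions hold; the statement is true.

(⇒) If 70 ∣ n, write n = 70q. Since 70 = 5·14, n = 14·(5q), so 14 ∣ n; and since 70 = 7·10, n = 10·(7q), so 10 ∣ n.

(⇐) Suppose 14 ∣ n and 10 ∣ n. Any common multiple of 14 and 10 is a multiple of their lcm; here lcm(14, 10) = 14·10/gcd(14, 10) = 140/2 = 70, so 70 ∣ n.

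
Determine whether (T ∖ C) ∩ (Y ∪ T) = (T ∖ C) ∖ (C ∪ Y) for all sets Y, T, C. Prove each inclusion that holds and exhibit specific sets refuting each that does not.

Forward inclusion. This inclusion fails. Take Y = {1}, T = {1}, C = ∅; then 1 ∈ (T ∖ C) ∩ (Y ∪ T) but 1 ∉ (T ∖ C) ∖ (C ∪ Y).

Reverse inclusion. Let x ∈ (T ∖ C) ∖ (C ∪ Y). Then x ∈ T and x ∉ Y, C, from which x ∈ (T ∖ C) ∩ (Y ∪ T).

The sets are not equal: only the reverse inclusion holds.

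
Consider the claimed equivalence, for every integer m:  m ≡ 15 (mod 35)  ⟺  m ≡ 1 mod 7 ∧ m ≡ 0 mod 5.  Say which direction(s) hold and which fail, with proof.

Converse. If m ≡ 1 (mod 7) and m ≡ 0 (mod 5), then by the Chinese remainder theorem m ≡ 15 (mod 35). This is exactly m ≡ 15 (mod 35).

Forward direction. Suppose m ≡ 15 (mod 35); write m = 35j + 15. Since 7 ∣ 35, reducing mod 7 gives m ≡ 15 ≡ 1 (mod 7); since 5 ∣ 35, reducing mod 5 gives m ≡ 15 ≡ 0 (mod 5).

Both directions hold.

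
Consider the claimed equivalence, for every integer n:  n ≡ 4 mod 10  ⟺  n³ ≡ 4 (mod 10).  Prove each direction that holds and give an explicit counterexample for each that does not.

(⟸) Suppose n³ ≡ 4 (mod 10). The only residue r in {0, …, 9} with r³ ≡ 4 (mod 10) is r = 4, so n ≡ 4 (mod 10).

(⟹) Suppose n ≡ 4 mod 10. Write n = 10j + 4. Then (10j + 4)³ = 1000j³ + 1200j² + 480j + 64 = 10(100j³ + 120j² + 48j + 6) + 4, so n³ ≡ 4 (mod 10).

Equivalent; both directions hold.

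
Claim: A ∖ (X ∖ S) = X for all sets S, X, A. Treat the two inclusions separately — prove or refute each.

Neither inclusion holds.

Forward inclusion. This inclusion fails. Take S = ∅, X = ∅, A = {1}; then 1 ∈ A ∖ (X ∖ S) but 1 ∉ X.

Reverse inclusion. This inclusion fails. Take S = ∅, X = {1}, A = ∅; then 1 ∈ X but 1 ∉ A ∖ (X ∖ S).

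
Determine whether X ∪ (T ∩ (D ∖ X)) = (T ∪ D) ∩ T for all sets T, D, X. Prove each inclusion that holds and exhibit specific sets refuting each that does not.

Forward inclusion. This inclusion fails. Take T = ∅, D = ∅, X = {1}; then 1 ∈ X ∪ (T ∩ (D ∖ X)) but 1 ∉ (T ∪ D) ∩ T.

Reverse inclusion. This inclusion fails. Take T = {1}, D = ∅, X = ∅; then 1 ∈ (T ∪ D) ∩ T but 1 ∉ X ∪ (T ∩ (D ∖ X)).

Neither inclusion holds.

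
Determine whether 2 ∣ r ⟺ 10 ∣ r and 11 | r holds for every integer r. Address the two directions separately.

(⟹) This fails: take r = 2. Certainly 2 ∣ 2, but 10 ∤ 2.

(⟸) Suppose 10 ∣ r and 11 ∣ r. Any common multiple of 10 and 11 is a multiple of their lcm; here gcd(10, 11) = 1, so lcm(10, 11) = 10·11 = 110, so 110 ∣ r. Since 2 ∣ 110, it follows that 2 ∣ r.

The forward direction fails; the converse holds.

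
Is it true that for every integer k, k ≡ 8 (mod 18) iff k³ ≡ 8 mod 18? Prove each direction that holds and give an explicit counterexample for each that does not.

Not equivalent: only (⇒) holds.

[⇒] Suppose k ≡ 8 (mod 18). Write k = 18j + 8. Then (18j + 8)³ = 5832j³ + 7776j² + 3456j + 512 = 18(324j³ + 432j² + 192j + 28) + 8, so k³ ≡ 8 (mod 18).

[⇐] This fails: take k = 2. Then 2³ = 8 ≡ 8 (mod 18), yet 2 ≡ 2 (mod 18), not 8.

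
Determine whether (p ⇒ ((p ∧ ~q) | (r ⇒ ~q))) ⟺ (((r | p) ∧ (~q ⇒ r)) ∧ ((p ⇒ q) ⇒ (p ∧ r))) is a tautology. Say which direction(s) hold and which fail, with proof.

[⇒] This fails. Under p = F, q = F, r = F, the left side is true but the right side is false.

[⇐] This fails. Under p = T, q = T, r = T, the left side is false but the right side is true.

(⇒) fails and (⇐) fails.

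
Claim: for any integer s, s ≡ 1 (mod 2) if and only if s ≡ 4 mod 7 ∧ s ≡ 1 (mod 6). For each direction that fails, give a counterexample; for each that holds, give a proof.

Not equivalent: only (⇐) holds.

Forward direction. This fails: s = 1 gives 1 ≡ 1 (mod 2) but 1 ≡ 1 (mod 7), so the conjunction on the right does not hold.

Converse. If s ≡ 4 (mod 7) and s ≡ 1 (mod 6), then by the Chinese remainder theorem s ≡ 25 (mod 42). Since 25 ≡ 1 (mod 2) and 2 ∣ 42, we get s ≡ 1 (mod 2).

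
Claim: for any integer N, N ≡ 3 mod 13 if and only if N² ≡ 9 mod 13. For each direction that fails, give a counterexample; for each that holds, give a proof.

Only the forward direction holds.

Converse. This fails: take N = 10. Then 10² = 100 ≡ 9 (mod 13), yet 10 ≡ 10 (mod 13), not 3.

Forward direction. Suppose N ≡ 3 mod 13. Write N = 13j + 3. Then (13j + 3)² = 169j² + 78j + 9 = 13(13j² + 6j) + 9, so N² ≡ 9 (mod 13).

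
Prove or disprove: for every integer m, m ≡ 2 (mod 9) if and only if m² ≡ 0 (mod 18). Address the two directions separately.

Both directions fail.

(⟹) This fails: take m = 2. Then 2 ≡ 2 (mod 9), but 2² = 4 ≡ 4 (mod 18), not 0.

(⟸) This fails: take m = 0. Then 0² = 0 ≡ 0 (mod 18), yet 0 ≡ 0 (mod 9), not 2.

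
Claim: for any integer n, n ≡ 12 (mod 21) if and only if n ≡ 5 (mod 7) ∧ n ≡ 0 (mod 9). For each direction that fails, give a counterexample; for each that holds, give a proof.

(⇒) fails; (⇐) holds.

(⇒) This fails: n = 33 gives 33 ≡ 12 (mod 21) but 33 ≡ 6 (mod 9), so the conjunction on the right does not hold.

(⇐) Conversely, if n ≡ 5 (mod 7) and n ≡ 0 (mod 9), then by the Chinese remainder theorem n ≡ 54 (mod 63). Since 54 ≡ 12 (mod 21) and 21 ∣ 63, we get n ≡ 12 (mod 21).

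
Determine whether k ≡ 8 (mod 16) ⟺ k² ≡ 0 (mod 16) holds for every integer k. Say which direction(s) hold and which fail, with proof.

(⇒) holds; (⇐) fails.

Forward direction. Suppose k ≡ 8 (mod 16). Write k = 16j + 8. Then (16j + 8)² = 256j² + 256j + 64 = 16(16j² + 16j + 4) + 0, so k² ≡ 0 (mod 16).

Converse. This fails: take k = 0. Then 0² = 0 ≡ 0 (mod 16), yet 0 ≡ 0 (mod 16), not 8.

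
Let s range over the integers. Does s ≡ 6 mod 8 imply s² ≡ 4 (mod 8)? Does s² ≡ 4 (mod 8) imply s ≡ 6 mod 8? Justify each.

The forward direction holds; the converse fails.

(⟹) Suppose s ≡ 6 mod 8. Write s = 8j + 6. Then (8j + 6)² = 64j² + 96j + 36 = 8(8j² + 12j + 4) + 4, so s² ≡ 4 (mod 8).

(⟸) This fails: take s = 2. Then 2² = 4 ≡ 4 (mod 8), yet 2 ≡ 2 (mod 8), not 6.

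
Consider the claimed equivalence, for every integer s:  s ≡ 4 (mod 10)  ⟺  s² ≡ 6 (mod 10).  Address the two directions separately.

Only the forward direction holds.

(⟸) This fails: take s = 6. Then 6² = 36 ≡ 6 (mod 10), yet 6 ≡ 6 (mod 10), not 4.

(⟹) Suppose s ≡ 4 (mod 10). Write s = 10j + 4. Then (10j + 4)² = 100j² + 80j + 16 = 10(10j² + 8j + 1) + 6, so s² ≡ 6 (mod 10).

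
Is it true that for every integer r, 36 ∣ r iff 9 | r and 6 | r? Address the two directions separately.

(⇒) If 36 ∣ r, write r = 36q. Since 36 = 4·9, r = 9·(4q), so 9 ∣ r; and since 36 = 6·6, r = 6·(6q), so 6 ∣ r.

(⇐) This fails: take r = 18. Both 9 ∣ 18 and 6 ∣ 18, yet 18 is not a multiple of 36 (since 18 = 0·36 + 18), so 36 ∤ 18.

Only the forward direction holds.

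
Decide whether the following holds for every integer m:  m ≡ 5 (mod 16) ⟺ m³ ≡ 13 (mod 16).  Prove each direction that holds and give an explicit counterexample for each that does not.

(→) Suppose m ≡ 5 (mod 16). Write m = 16j + 5. Then (16j + 5)³ = 4096j³ + 3840j² + 1200j + 125 = 16(256j³ + 240j² + 75j + 7) + 13, so m³ ≡ 13 (mod 16).

(←) Conversely, suppose m³ ≡ 13 (mod 16). The only residue r in {0, …, 15} with r³ ≡ 13 (mod 16) is r = 5, so m ≡ 5 (mod 16).

Equivalent; both directions hold.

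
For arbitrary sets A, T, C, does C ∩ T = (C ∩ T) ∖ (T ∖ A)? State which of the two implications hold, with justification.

Forward inclusion. This inclusion fails. Take A = ∅, T = {1}, C = {1}; then 1 ∈ C ∩ T but 1 ∉ (C ∩ T) ∖ (T ∖ A).

Reverse inclusion. Let x ∈ (C ∩ T) ∖ (T ∖ A). Then x ∈ A ∩ T ∩ C, from which x ∈ C ∩ T.

(⊆) fails; (⊇) holds.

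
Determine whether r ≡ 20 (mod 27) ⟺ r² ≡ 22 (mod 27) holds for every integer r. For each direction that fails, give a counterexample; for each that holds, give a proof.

Not equivalent: only (⇒) holds.

(⇒) Suppose r ≡ 20 (mod 27). Write r = 27j + 20. Then (27j + 20)² = 729j² + 1080j + 400 = 27(27j² + 40j + 14) + 22, so r² ≡ 22 (mod 27).

(⇐) This fails: take r = 7. Then 7² = 49 ≡ 22 (mod 27), yet 7 ≡ 7 (mod 27), not 20.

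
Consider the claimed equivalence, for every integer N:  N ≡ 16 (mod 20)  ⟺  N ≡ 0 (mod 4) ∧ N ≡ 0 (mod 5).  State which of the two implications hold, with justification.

Neither direction holds.

(⇒) This fails: N = 16 gives 16 ≡ 16 (mod 20) but 16 ≡ 1 (mod 5), so the conjunction on the right does not hold.

(⇐) This fails: N = 0 satisfies both congruences on the right (0 ≡ 0 mod 4 and 0 ≡ 0 mod 5) yet 0 ≡ 0 (mod 20), not 16.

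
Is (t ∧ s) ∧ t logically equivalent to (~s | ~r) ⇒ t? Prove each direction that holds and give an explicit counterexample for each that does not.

(⇒) Assume the antecedent. If r is true, the antecedent forces (r = T, t = T, s = T), and (~s | ~r) ⇒ t holds there. If r is false, the antecedent forces (r = F, t = T, s = T), and (~s | ~r) ⇒ t holds there. Either way (~s | ~r) ⇒ t holds.

(⇐) This fails. Under r = F, t = T, s = F, the left side is false but the right side is true.

Only the forward implication holds.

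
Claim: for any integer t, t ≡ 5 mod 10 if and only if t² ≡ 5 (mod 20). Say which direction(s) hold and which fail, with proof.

(⟹) Suppose t ≡ 5 (mod 10). Working modulo 20, t ∈ {5, 15}; for each such r, r² ≡ 5 (mod 20).

(⟸) Conversely, the residues r modulo 20 with r² ≡ 5 (mod 20) are exactly {5, 15}, and each is ≡ 5 (mod 10).

Equivalent; both directions hold.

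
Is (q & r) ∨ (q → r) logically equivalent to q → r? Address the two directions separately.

[⇐] Assume the antecedent. If q is true, the antecedent forces (q = T, r = T), and (q & r) ∨ (q → r) holds there. If q is false, (q & r) ∨ (q → r) reduces to true regardless of the other variables. Either way (q & r) ∨ (q → r) holds.

[⇒] Assume the antecedent. If q is true, the antecedent forces (q = T, r = T), and q → r holds there. If q is false, q → r reduces to true regardless of the other variables. Either way q → r holds.

Equivalent; both directions hold.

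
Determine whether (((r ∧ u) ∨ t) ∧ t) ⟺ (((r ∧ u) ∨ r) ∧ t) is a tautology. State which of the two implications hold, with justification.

(⇒) fails; (⇐) holds.

Forward direction. This fails. Under u = F, t = T, r = F, the left side is true but the right side is false.

Converse. Assume the antecedent. If u is true, the antecedent forces (u = T, t = T, r = T), and ((r ∧ u) ∨ t) ∧ t holds there. If u is false, the antecedent forces (u = F, t = T, r = T), and ((r ∧ u) ∨ t) ∧ t holds there. Either way ((r ∧ u) ∨ t) ∧ t holds.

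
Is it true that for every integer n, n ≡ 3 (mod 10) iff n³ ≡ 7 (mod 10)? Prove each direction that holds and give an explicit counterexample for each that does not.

[⇐] Suppose n³ ≡ 7 (mod 10). The only residue r in {0, …, 9} with r³ ≡ 7 (mod 10) is r = 3, so n ≡ 3 (mod 10).

[⇒] Suppose n ≡ 3 (mod 10). Write n = 10j + 3. Then (10j + 3)³ = 1000j³ + 900j² + 270j + 27 = 10(100j³ + 90j² + 27j + 2) + 7, so n³ ≡ 7 (mod 10).

Both directions hold.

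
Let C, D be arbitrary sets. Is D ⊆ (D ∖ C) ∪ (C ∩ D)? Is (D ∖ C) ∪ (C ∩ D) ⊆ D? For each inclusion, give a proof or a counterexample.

Both inclusions hold; the sets are equal.

(⟹) Let x ∈ D. Then either x ∈ D and x ∉ C; or x ∈ C ∩ D. In each case x ∈ (D ∖ C) ∪ (C ∩ D), so D ⊆ (D ∖ C) ∪ (C ∩ D).

(⟸) Let x ∈ (D ∖ C) ∪ (C ∩ D). Then either x ∈ D and x ∉ C; or x ∈ C ∩ D. In each case x ∈ D, so (D ∖ C) ∪ (C ∩ D) ⊆ D.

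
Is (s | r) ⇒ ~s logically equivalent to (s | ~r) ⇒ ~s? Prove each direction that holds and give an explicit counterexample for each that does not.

Both directions hold; the statement is true.

(→) Assume the antecedent. If s is true, the antecedent cannot hold. If s is false, (s | ~r) ⇒ ~s reduces to true regardless of the other variables. Either way (s | ~r) ⇒ ~s holds.

(←) Assume the antecedent. If s is true, the antecedent cannot hold. If s is false, (s | r) ⇒ ~s reduces to true regardless of the other variables. Either way (s | r) ⇒ ~s holds.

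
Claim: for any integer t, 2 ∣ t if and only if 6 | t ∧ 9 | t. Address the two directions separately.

Converse. Suppose 6 ∣ t and 9 ∣ t. Any common multiple of 6 and 9 is a multiple of their lcm; here lcm(6, 9) = 6·9/gcd(6, 9) = 54/3 = 18, so 18 ∣ t. Since 2 ∣ 18, it follows that 2 ∣ t.

Forward direction. This fails: take t = 2. Certainly 2 ∣ 2, but 6 ∤ 2.

Only the reverse direction holds.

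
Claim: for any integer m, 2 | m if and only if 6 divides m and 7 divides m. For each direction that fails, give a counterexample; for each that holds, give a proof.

Forward direction. This fails: take m = 2. Certainly 2 ∣ 2, but 6 ∤ 2.

Converse. Suppose 6 ∣ m and 7 ∣ m. Any common multiple of 6 and 7 is a multiple of their lcm; here gcd(6, 7) = 1, so lcm(6, 7) = 6·7 = 42, so 42 ∣ m. Since 2 ∣ 42, it follows that 2 ∣ m.

The forward direction fails; the converse holds.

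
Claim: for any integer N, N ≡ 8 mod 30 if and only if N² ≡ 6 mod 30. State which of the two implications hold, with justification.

Forward direction. This fails: take N = 8. Then 8 ≡ 8 (mod 30), but 8² = 64 ≡ 4 (mod 30), not 6.

Converse. This fails: take N = 6. Then 6² = 36 ≡ 6 (mod 30), yet 6 ≡ 6 (mod 30), not 8.

Both directions fail.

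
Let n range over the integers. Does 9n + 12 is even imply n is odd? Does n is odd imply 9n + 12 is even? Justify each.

(⇒) fails and (⇐) fails.

(⇒) This fails: n = 0 gives 9n + 12 = 12, which is even, but 0 is even, not odd.

(⇐) This also fails: n = 7 is odd, but 9n + 12 = 75 is odd, not even.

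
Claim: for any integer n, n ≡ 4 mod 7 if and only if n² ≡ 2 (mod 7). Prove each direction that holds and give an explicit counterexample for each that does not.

Forward direction. Suppose n ≡ 4 mod 7. Write n = 7j + 4. Then (7j + 4)² = 49j² + 56j + 16 = 7(7j² + 8j + 2) + 2, so n² ≡ 2 (mod 7).

Converse. This fails: take n = 3. Then 3² = 9 ≡ 2 (mod 7), yet 3 ≡ 3 (mod 7), not 4.

Not equivalent: only (⇒) holds.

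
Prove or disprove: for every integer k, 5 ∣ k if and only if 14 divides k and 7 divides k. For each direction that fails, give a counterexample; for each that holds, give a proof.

(⟹) This fails: take k = 5. Certainly 5 ∣ 5, but 14 ∤ 5.

(⟸) This fails: take k = 14. Both 14 ∣ 14 and 7 ∣ 14, yet 14 is not a multiple of 5 (since 14 = 2·5 + 4), so 5 ∤ 14.

(⇒) fails and (⇐) fails.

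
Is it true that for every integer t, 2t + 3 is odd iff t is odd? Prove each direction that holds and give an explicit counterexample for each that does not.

Forward direction. This fails: take t = 6. Then 2t + 3 = 15, which is odd, yet t = 6 is even, not odd.

Converse. Suppose t is odd. Since 2 is even, 2t is even for every t, so 2t + 3 has the same parity as 3, which is odd. Hence 2t + 3 is odd.

(⇒) fails; (⇐) holds.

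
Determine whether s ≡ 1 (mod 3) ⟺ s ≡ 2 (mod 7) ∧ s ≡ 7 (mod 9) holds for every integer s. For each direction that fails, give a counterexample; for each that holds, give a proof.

The forward direction fails; the converse holds.

[⇐] If s ≡ 2 (mod 7) and s ≡ 7 (mod 9), then by the Chinese remainder theorem s ≡ 16 (mod 63). Since 16 ≡ 1 (mod 3) and 3 ∣ 63, we get s ≡ 1 (mod 3).

[⇒] This fails: s = 1 gives 1 ≡ 1 (mod 3) but 1 ≡ 1 (mod 7), so the conjunction on the right does not hold.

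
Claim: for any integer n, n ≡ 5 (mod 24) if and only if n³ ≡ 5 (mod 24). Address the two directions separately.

The biconditional holds.

(→) Suppose n ≡ 5 (mod 24). Write n = 24j + 5. Then (24j + 5)³ = 13824j³ + 8640j² + 1800j + 125 = 24(576j³ + 360j² + 75j + 5) + 5, so n³ ≡ 5 (mod 24).

(←) Conversely, suppose n³ ≡ 5 (mod 24). The only residue r in {0, …, 23} with r³ ≡ 5 (mod 24) is r = 5, so n ≡ 5 (mod 24).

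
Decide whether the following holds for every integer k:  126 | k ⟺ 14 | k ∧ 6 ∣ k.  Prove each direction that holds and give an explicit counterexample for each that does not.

Only the forward implication holds.

(⟸) This fails: take k = 42. Both 14 ∣ 42 and 6 ∣ 42, yet 42 is not a multiple of 126 (since 42 = 0·126 + 42), so 126 ∤ 42.

(⟹) If 126 ∣ k, write k = 126q. Since 126 = 9·14, k = 14·(9q), so 14 ∣ k; and since 126 = 21·6, k = 6·(21q), so 6 ∣ k.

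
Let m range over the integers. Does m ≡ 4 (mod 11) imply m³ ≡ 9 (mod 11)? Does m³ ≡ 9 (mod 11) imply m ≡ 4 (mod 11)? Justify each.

(⇒) Suppose m ≡ 4 (mod 11). Write m = 11j + 4. Then (11j + 4)³ = 1331j³ + 1452j² + 528j + 64 = 11(121j³ + 132j² + 48j + 5) + 9, so m³ ≡ 9 (mod 11).

(⇐) For the converse, argue contrapositively. If m ≢ 4 (mod 11), then m is congruent to one of 0, 1, 2, 3, 5, 6, 7, 8, 9, 10 modulo 11, and these give m³ ≡ 0, 1, 8, 5, 4, 7, 2, 6, 3, 10 respectively — never 9.

Both directions hold.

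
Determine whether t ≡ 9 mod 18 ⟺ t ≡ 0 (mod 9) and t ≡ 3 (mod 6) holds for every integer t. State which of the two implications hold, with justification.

Both implications hold.

(⟹) Suppose t ≡ 9 (mod 18); write t = 18j + 9. Since 9 ∣ 18, reducing mod 9 gives t ≡ 9 ≡ 0 (mod 9); since 6 ∣ 18, reducing mod 6 gives t ≡ 9 ≡ 3 (mod 6).

(⟸) Conversely, if t ≡ 0 (mod 9) and t ≡ 3 (mod 6), then by the Chinese remainder theorem t ≡ 9 (mod 18). This is exactly t ≡ 9 (mod 18).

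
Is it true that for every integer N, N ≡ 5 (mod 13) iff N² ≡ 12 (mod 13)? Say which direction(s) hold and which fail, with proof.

The forward direction holds; the converse fails.

(→) Suppose N ≡ 5 (mod 13). Write N = 13j + 5. Then (13j + 5)² = 169j² + 130j + 25 = 13(13j² + 10j + 1) + 12, so N² ≡ 12 (mod 13).

(←) This fails: take N = 8. Then 8² = 64 ≡ 12 (mod 13), yet 8 ≡ 8 (mod 13), not 5.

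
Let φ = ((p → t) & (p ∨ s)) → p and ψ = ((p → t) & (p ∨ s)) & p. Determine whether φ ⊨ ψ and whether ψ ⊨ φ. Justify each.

(⇒) This fails. Under p = F, s = F, t = F, the left side is true but the right side is false.

(⇐) Assume the antecedent. If p is true, ((p → t) & (p ∨ s)) → p reduces to true regardless of the other variables. If p is false, the antecedent cannot hold. Either way ((p → t) & (p ∨ s)) → p holds.

The forward direction fails; the converse holds.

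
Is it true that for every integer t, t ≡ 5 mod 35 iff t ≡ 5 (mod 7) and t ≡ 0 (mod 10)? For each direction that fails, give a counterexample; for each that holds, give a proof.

(⟸) If t ≡ 5 (mod 7) and t ≡ 0 (mod 10), then by the Chinese remainder theorem t ≡ 40 (mod 70). Since 40 ≡ 5 (mod 35) and 35 ∣ 70, we get t ≡ 5 (mod 35).

(⟹) This fails: t = 5 gives 5 ≡ 5 (mod 35) but 5 ≡ 5 (mod 10), so the conjunction on the right does not hold.

The forward direction fails; the converse holds.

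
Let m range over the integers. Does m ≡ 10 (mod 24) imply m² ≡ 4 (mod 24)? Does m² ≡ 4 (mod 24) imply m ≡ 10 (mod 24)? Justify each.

(→) Suppose m ≡ 10 (mod 24). Write m = 24j + 10. Then (24j + 10)² = 576j² + 480j + 100 = 24(24j² + 20j + 4) + 4, so m² ≡ 4 (mod 24).

(←) This fails: take m = 2. Then 2² = 4 ≡ 4 (mod 24), yet 2 ≡ 2 (mod 24), not 10.

(⇒) holds; (⇐) fails.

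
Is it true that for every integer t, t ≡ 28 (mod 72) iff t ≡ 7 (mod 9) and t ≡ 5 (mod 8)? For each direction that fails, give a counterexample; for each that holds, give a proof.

Neither direction holds.

[⇒] This fails: t = 28 gives 28 ≡ 28 (mod 72) but 28 ≡ 1 (mod 9), so the conjunction on the right does not hold.

[⇐] This fails: t = 61 satisfies both congruences on the right (61 ≡ 7 mod 9 and 61 ≡ 5 mod 8) yet 61 ≡ 61 (mod 72), not 28.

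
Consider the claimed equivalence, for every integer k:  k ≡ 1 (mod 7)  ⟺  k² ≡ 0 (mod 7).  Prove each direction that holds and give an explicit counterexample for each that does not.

(⇒) fails and (⇐) fails.

(⇒) This fails: take k = 1. Then 1 ≡ 1 (mod 7), but 1² = 1 ≡ 1 (mod 7), not 0.

(⇐) This fails: take k = 0. Then 0² = 0 ≡ 0 (mod 7), yet 0 ≡ 0 (mod 7), not 1.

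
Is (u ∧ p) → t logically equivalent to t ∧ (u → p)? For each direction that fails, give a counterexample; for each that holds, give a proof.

(⇒) fails; (⇐) holds.

(⟹) This fails. Under u = F, p = F, t = F, the left side is true but the right side is false.

(⟸) Assume the antecedent. If u is true, the antecedent forces (u = T, p = T, t = T), and (u ∧ p) → t holds there. If u is false, (u ∧ p) → t reduces to true regardless of the other variables. Either way (u ∧ p) → t holds.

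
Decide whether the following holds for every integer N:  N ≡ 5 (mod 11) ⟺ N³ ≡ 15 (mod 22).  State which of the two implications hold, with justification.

Not equivalent: only (⇐) holds.

(⟸) The residues r modulo 22 with r³ ≡ 15 (mod 22) are exactly {5}, and each is ≡ 5 (mod 11).

(⟹) This fails: take N = 16. Then 16 ≡ 5 (mod 11), but 16³ = 4096 ≡ 4 (mod 22), not 15.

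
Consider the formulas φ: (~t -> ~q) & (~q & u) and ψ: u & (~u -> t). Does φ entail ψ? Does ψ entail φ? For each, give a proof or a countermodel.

(⇒) Assume the antecedent. If u is true, u & (~u -> t) reduces to true regardless of the other variables. If u is false, the antecedent cannot hold. Either way u & (~u -> t) holds.

(⇐) This fails. Under u = T, q = T, t = F, the left side is false but the right side is true.

Only the forward direction holds.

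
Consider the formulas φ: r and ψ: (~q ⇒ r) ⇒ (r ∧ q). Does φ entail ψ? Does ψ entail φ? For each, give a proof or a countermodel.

Forward direction. This fails. Under r = T, q = F, the left side is true but the right side is false.

Converse. This fails. Under r = F, q = F, the left side is false but the right side is true.

Neither implication holds.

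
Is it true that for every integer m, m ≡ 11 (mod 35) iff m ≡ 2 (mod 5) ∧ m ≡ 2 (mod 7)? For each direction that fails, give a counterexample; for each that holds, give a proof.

Neither implication holds.

Forward direction. This fails: m = 11 gives 11 ≡ 11 (mod 35) but 11 ≡ 1 (mod 5), so the conjunction on the right does not hold.

Converse. This fails: m = 2 satisfies both congruences on the right (2 ≡ 2 mod 5 and 2 ≡ 2 mod 7) yet 2 ≡ 2 (mod 35), not 11.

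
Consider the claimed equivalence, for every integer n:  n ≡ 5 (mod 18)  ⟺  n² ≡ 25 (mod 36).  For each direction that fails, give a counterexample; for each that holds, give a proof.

The forward direction holds; the converse fails.

[⇒] Suppose n ≡ 5 (mod 18). Working modulo 36, n ∈ {5, 23}; for each such r, r² ≡ 25 (mod 36).

[⇐] This fails: take n = 13. Then 13² = 169 ≡ 25 (mod 36), yet 13 ≡ 13 (mod 18), not 5.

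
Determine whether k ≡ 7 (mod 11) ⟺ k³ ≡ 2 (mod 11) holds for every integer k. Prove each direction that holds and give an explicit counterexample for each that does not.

Both directions hold; the statement is true.

(→) Suppose k ≡ 7 (mod 11). Write k = 11j + 7. Then (11j + 7)³ = 1331j³ + 2541j² + 1617j + 343 = 11(121j³ + 231j² + 147j + 31) + 2, so k³ ≡ 2 (mod 11).

(←) For the converse, argue contrapositively. If k ≢ 7 (mod 11), then k is congruent to one of 0, 1, 2, 3, 4, 5, 6, 8, 9, 10 modulo 11, and these give k³ ≡ 0, 1, 8, 5, 9, 4, 7, 6, 3, 10 respectively — never 2.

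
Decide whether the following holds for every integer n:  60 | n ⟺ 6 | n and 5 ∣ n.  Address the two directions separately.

[⇒] If 60 ∣ n, write n = 60q. Since 60 = 10·6, n = 6·(10q), so 6 ∣ n; and since 60 = 12·5, n = 5·(12q), so 5 ∣ n.

[⇐] This fails: take n = 30. Both 6 ∣ 30 and 5 ∣ 30, yet 30 is not a multiple of 60 (since 30 = 0·60 + 30), so 60 ∤ 30.

Not equivalent: only (⇒) holds.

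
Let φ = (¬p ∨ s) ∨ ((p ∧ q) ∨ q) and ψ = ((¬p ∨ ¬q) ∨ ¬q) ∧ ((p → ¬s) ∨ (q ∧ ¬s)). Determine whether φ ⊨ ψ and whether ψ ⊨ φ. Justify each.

(⇒) fails and (⇐) fails.

(→) This fails. Under s = T, p = T, q = F, the left side is true but the right side is false.

(←) This fails. Under s = F, p = T, q = F, the left side is false but the right side is true.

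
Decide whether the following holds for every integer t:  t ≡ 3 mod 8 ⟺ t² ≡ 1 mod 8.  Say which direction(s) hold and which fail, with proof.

(⇒) holds; (⇐) fails.

(⟸) This fails: take t = 1. Then 1² = 1 ≡ 1 (mod 8), yet 1 ≡ 1 (mod 8), not 3.

(⟹) Suppose t ≡ 3 mod 8. Write t = 8j + 3. Then (8j + 3)² = 64j² + 48j + 9 = 8(8j² + 6j + 1) + 1, so t² ≡ 1 (mod 8).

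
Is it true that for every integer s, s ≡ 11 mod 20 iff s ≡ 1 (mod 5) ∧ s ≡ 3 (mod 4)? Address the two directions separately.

Forward direction. Suppose s ≡ 11 (mod 20); write s = 20j + 11. Since 5 ∣ 20, reducing mod 5 gives s ≡ 11 ≡ 1 (mod 5); since 4 ∣ 20, reducing mod 4 gives s ≡ 11 ≡ 3 (mod 4).

Converse. If s ≡ 1 (mod 5) and s ≡ 3 (mod 4), then by the Chinese remainder theorem s ≡ 11 (mod 20). This is exactly s ≡ 11 (mod 20).

Equivalent; both directions hold.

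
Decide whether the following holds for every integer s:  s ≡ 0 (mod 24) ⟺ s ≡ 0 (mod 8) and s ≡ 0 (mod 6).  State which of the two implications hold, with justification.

Converse. If s ≡ 0 (mod 8) and s ≡ 0 (mod 6), then by the Chinese remainder theorem s ≡ 0 (mod 24). This is exactly s ≡ 0 (mod 24).

Forward direction. Suppose s ≡ 0 (mod 24); write s = 24j + 0. Since 8 ∣ 24, reducing mod 8 gives s ≡ 0 (mod 8); since 6 ∣ 24, reducing mod 6 gives s ≡ 0 (mod 6).

Both implications hold.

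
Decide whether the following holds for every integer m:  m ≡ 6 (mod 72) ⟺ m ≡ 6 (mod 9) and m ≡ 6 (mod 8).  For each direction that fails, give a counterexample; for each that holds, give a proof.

Both directions hold.

(←) If m ≡ 6 (mod 9) and m ≡ 6 (mod 8), then by the Chinese remainder theorem m ≡ 6 (mod 72). This is exactly m ≡ 6 (mod 72).

(→) Suppose m ≡ 6 (mod 72); write m = 72j + 6. Since 9 ∣ 72, reducing mod 9 gives m ≡ 6 (mod 9); since 8 ∣ 72, reducing mod 8 gives m ≡ 6 (mod 8).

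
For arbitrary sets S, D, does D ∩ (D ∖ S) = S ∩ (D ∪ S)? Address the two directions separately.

(⊆) This inclusion fails. Take S = ∅, D = {1}; then 1 ∈ D ∩ (D ∖ S) but 1 ∉ S ∩ (D ∪ S).

(⊇) This inclusion fails. Take S = {1}, D = ∅; then 1 ∈ S ∩ (D ∪ S) but 1 ∉ D ∩ (D ∖ S).

Neither inclusion holds.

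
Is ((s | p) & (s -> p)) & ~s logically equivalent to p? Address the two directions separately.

Only the forward implication holds.

(⟹) Assume the antecedent. If p is true, p reduces to true regardless of the other variables. If p is false, the antecedent cannot hold. Either way p holds.

(⟸) This fails. Under p = T, s = T, the left side is false but the right side is true.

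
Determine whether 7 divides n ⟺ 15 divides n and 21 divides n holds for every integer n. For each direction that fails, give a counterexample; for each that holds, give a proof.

Only the reverse direction holds.

(→) This fails: take n = 7. Certainly 7 ∣ 7, but 15 ∤ 7.

(←) Suppose 15 ∣ n and 21 ∣ n. Any common multiple of 15 and 21 is a multiple of their lcm; here lcm(15, 21) = 15·21/gcd(15, 21) = 315/3 = 105, so 105 ∣ n. Since 7 ∣ 105, it follows that 7 ∣ n.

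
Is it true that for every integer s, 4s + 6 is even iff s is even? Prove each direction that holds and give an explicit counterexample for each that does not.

(⇒) This fails: take s = 1. Then 4s + 6 = 10, which is even, yet s = 1 is odd, not even.

(⇐) Suppose s is even. Since 4 is even, 4s is even for every s, so 4s + 6 has the same parity as 6, which is even. Hence 4s + 6 is even.

The forward direction fails; the converse holds.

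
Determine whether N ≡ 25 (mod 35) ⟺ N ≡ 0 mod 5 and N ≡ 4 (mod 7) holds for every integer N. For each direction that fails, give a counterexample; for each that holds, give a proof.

Forward direction. Suppose N ≡ 25 (mod 35); write N = 35j + 25. Since 5 ∣ 35, reducing mod 5 gives N ≡ 25 ≡ 0 (mod 5); since 7 ∣ 35, reducing mod 7 gives N ≡ 25 ≡ 4 (mod 7).

Converse. If N ≡ 0 (mod 5) and N ≡ 4 (mod 7), then by the Chinese remainder theorem N ≡ 25 (mod 35). This is exactly N ≡ 25 (mod 35).

Both implications hold.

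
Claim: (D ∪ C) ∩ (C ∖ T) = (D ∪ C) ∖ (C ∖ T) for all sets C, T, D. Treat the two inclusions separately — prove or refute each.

Neither inclusion holds.

(⊆) This inclusion fails. Take C = {1}, T = ∅, D = ∅; then 1 ∈ (D ∪ C) ∩ (C ∖ T) but 1 ∉ (D ∪ C) ∖ (C ∖ T).

(⊇) This inclusion fails. Take C = {1}, T = {1}, D = ∅; then 1 ∈ (D ∪ C) ∖ (C ∖ T) but 1 ∉ (D ∪ C) ∩ (C ∖ T).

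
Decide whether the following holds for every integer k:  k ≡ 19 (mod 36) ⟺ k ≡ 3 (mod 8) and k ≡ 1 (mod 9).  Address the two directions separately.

(→) This fails: k = 55 gives 55 ≡ 19 (mod 36) but 55 ≡ 7 (mod 8), so the conjunction on the right does not hold.

(←) Conversely, if k ≡ 3 (mod 8) and k ≡ 1 (mod 9), then by the Chinese remainder theorem k ≡ 19 (mod 72). Since 19 ≡ 19 (mod 36) and 36 ∣ 72, we get k ≡ 19 (mod 36).

Not equivalent: only (⇐) holds.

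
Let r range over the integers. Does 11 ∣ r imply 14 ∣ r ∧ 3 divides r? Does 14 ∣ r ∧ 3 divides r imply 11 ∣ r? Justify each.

Neither direction holds.

Forward direction. This fails: take r = 11. Certainly 11 ∣ 11, but 14 ∤ 11.

Converse. This fails: take r = 42. Both 14 ∣ 42 and 3 ∣ 42, yet 42 is not a multiple of 11 (since 42 = 3·11 + 9), so 11 ∤ 42.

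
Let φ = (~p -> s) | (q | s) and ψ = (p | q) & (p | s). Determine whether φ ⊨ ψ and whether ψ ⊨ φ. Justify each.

The forward direction fails; the converse holds.

[⇐] Assume the antecedent. If p is true, (~p -> s) | (q | s) reduces to true regardless of the other variables. If p is false, the antecedent forces (p = F, s = T, q = T), and (~p -> s) | (q | s) holds there. Either way (~p -> s) | (q | s) holds.

[⇒] This fails. Under p = F, s = T, q = F, the left side is true but the right side is false.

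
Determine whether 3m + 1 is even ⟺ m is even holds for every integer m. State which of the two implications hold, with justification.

Both directions fail.

(⇒) This fails: m = 5 gives 3m + 1 = 16, which is even, but 5 is odd, not even.

(⇐) This also fails: m = 0 is even, but 3m + 1 = 1 is odd, not even.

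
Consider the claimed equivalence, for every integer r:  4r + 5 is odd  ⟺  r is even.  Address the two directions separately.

(⇒) fails; (⇐) holds.

Forward direction. This fails: take r = 3. Then 4r + 5 = 17, which is odd, yet r = 3 is odd, not even.

Converse. Suppose r is even. Since 4 is even, 4r is even for every r, so 4r + 5 has the same parity as 5, which is odd. Hence 4r + 5 is odd.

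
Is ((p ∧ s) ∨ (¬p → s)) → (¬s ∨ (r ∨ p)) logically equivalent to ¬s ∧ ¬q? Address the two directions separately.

The forward direction fails; the converse holds.

(⟹) This fails. Under s = T, r = T, p = F, q = F, the left side is true but the right side is false.

(⟸) Assume the antecedent. If s is true, the antecedent cannot hold. If s is false, the consequent reduces to true regardless of the other variables. Either way the consequent holds.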